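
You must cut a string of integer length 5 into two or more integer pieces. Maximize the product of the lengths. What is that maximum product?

6

Define P[k] = max over 1≤i<k of i · max(k−i, P[k−i]); the inner max lets the remainder stay uncut if that's better.
P[2] = 1*max(1,0) = 1*1 = 1
P[3] = 1*max(2,1) = 1*2 = 2
P[4] = 2*max(2,1) = 2*2 = 4
P[5] = 2*max(3,2) = 2*3 = 6
One optimal split: 3 + 2; product 3*2 = 6.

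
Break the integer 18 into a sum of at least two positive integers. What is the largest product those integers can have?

729

Let g[k] be the best product for length k (with at least one cut). For each first piece i, the rest contributes max(k−i, g[k−i]).
g[2] = 1*max(1,0) = 1*1 = 1
g[3] = 1*max(2,1) = 1*2 = 2
g[4] = 2*max(2,1) = 2*2 = 4
g[5] = 2*max(3,2) = 2*3 = 6
g[6] = 3*max(3,2) = 3*3 = 9
g[7] = 2*max(5,6) = 2*6 = 12
g[8] = 2*max(6,9) = 2*9 = 18
g[9] = 3*max(6,9) = 3*9 = 27
g[10] = 2*max(8,18) = 2*18 = 36
g[11] = 2*max(9,27) = 2*27 = 54
g[12] = 3*max(9,27) = 3*27 = 81
g[13] = 2*max(11,54) = 2*54 = 108
g[14] = 2*max(12,81) = 2*81 = 162
g[15] = 3*max(12,81) = 3*81 = 243
g[16] = 2*max(14,162) = 2*162 = 324
g[17] = 2*max(15,243) = 2*243 = 486
g[18] = 3*max(15,243) = 3*243 = 729
One optimal split: 3 + 3 + 3 + 3 + 3 + 3; product 3*3*3*3*3*3 = 729.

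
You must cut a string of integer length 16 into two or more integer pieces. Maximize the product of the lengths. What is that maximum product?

Define g[k] = max over 1≤i<k of i · max(k−i, g[k−i]); the inner max lets the remainder stay uncut if that's better.
g[2] = 1·max(1,0) = 1·1 = 1
g[3] = 1·max(2,1) = 1·2 = 2
g[4] = 2·max(2,1) = 2·2 = 4
g[5] = 2·max(3,2) = 2·3 = 6
g[6] = 3·max(3,2) = 3·3 = 9
g[7] = 2·max(5,6) = 2·6 = 12
g[8] = 2·max(6,9) = 2·9 = 18
g[9] = 3·max(6,9) = 3·9 = 27
g[10] = 2·max(8,18) = 2·18 = 36
g[11] = 2·max(9,27) = 2·27 = 54
g[12] = 3·max(9,27) = 3·27 = 81
g[13] = 2·max(11,54) = 2·54 = 108
g[14] = 2·max(12,81) = 2·81 = 162
g[15] = 3·max(12,81) = 3·81 = 243
g[16] = 2·max(14,162) = 2·162 = 324
One optimal split: 3 + 3 + 3 + 3 + 2 + 2; product 3·3·3·3·2·2 = 324.

324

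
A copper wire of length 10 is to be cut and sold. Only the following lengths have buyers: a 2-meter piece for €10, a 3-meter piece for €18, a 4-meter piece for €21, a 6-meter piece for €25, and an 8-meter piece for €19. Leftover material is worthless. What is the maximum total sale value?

57

Build best[k] bottom-up: best[k] = max over allowed piece i of (p[i] + best[k−i]).
best[1] = 0
best[2] = 10
best[3] = max(10+0, 18+0) = 18
best[4] = max(10+10, 18+0, 21+0) = 21
best[5] = max(10+18, 18+10, 21+0) = 28
best[6] = max(10+21, 18+18, 21+10, 25+0) = 36
best[7] = max(10+28, 18+21, 21+18, 25+0) = 39
best[8] = max(10+36, 18+28, 21+21, 25+10, 19+0) = 46
best[9] = max(10+39, 18+36, 21+28, 25+18, 19+0) = 54
best[10] = max(10+46, 18+39, 21+36, 25+21, 19+10) = 57
One optimal cutting: 4 + 3 + 3 → €57.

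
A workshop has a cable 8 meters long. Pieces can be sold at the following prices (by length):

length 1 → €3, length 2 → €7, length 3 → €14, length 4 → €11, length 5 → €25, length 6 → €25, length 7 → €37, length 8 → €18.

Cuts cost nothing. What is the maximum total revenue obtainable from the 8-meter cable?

40

Let R[k] be the best obtainable value from length k. For each k, try every first piece i and keep the best of price[i] + R[k−i].
R[1] = 3
R[2] = max(3+3, 7+0) = 7
R[3] = max(3+7, 7+3, 14+0) = 14
R[4] = max(3+14, 7+7, 14+3, 11+0) = 17
R[5] = max(3+17, 7+14, 14+7, 11+3, 25+0) = 25
R[6] = max(3+25, 7+17, 14+14, 11+7, 25+3, 25+0) = 28
R[7] = max(3+28, 7+25, 14+17, …, 25+3, 37+0) = 37
R[8] = max(3+37, 7+28, 14+25, …, 37+3, 18+0) = 40
One optimal cutting: 7 + 1 → €37 + €3 = €40.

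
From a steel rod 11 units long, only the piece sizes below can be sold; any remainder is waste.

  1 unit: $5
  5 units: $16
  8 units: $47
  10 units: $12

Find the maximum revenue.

Build f[k] bottom-up: f[k] = max over allowed piece i of (p[i] + f[k−i]).
f[1] = 5
f[2] = 10  (first piece 1, then f[1]=5)
f[3] = 15  (first piece 1, then f[2]=10)
f[4] = 20  (first piece 1, then f[3]=15)
f[5] = 25  (first piece 1, then f[4]=20)
f[6] = 30  (first piece 1, then f[5]=25)
f[7] = 35  (first piece 1, then f[6]=30)
f[8] = 47
f[9] = 52  (first piece 1, then f[8]=47)
f[10] = 57  (first piece 1, then f[9]=52)
f[11] = 62  (first piece 1, then f[10]=57)
One optimal cutting: 8 + 1 + 1 + 1 → $62.

62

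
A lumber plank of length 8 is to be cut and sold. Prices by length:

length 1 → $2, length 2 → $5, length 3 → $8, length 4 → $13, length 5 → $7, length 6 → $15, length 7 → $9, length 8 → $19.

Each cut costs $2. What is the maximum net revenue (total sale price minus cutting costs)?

24

Let net[k] be the best obtainable value from length k. For each k, try every first piece i and keep the best of price[i] + net[k−i] minus the 2 cut fee when i<k.
net[1] = 2
net[2] = 5
net[3] = 8
net[4] = 13
net[5] = 13  (first piece 1, then net[4]=13)
net[6] = 16  (first piece 2, then net[4]=13)
net[7] = 19  (first piece 3, then net[4]=13)
net[8] = 24  (first piece 4, then net[4]=13)
One optimal plan: pieces 4 + 4 (1 cut) → $26 − $2 = $24.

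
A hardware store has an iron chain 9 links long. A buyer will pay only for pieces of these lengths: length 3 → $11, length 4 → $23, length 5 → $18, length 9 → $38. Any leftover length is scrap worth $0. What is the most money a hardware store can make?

Build r[k] bottom-up: r[k] = max over allowed piece i of (p[i] + r[k−i]).
r[1] = 0
r[2] = 0
r[3] = 11
r[4] = 23
r[5] = 23
r[6] = 23
r[7] = 34  (first piece 3, then r[4]=23)
r[8] = 46  (first piece 4, then r[4]=23)
r[9] = 46
One optimal cutting: pieces 4 + 4 with 1 link of scrap → $46.

46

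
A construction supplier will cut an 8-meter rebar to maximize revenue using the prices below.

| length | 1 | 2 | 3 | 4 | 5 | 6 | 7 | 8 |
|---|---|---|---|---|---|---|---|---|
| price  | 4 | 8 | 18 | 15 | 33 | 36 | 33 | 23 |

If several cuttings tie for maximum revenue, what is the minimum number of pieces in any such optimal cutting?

Build r[k] bottom-up: r[k] = max over allowed piece i of (p[i] + r[k−i]).
r[1] = 4
r[2] = max(4+4, 8+0) = 8
r[3] = max(4+8, 8+4, 18+0) = 18
r[4] = max(4+18, 8+8, 18+4, 15+0) = 22
r[5] = max(4+22, 8+18, 18+8, 15+4, 33+0) = 33
r[6] = max(4+33, 8+22, 18+18, 15+8, 33+4, 36+0) = 37
r[7] = max(4+37, 8+33, 18+22, …, 36+4, 33+0) = 41
r[8] = max(4+41, 8+37, 18+33, …, 33+4, 23+0) = 51
Maximum revenue is ₹51.
Now minimize piece count subject to staying optimal: for each k, pieces[k] = 1 + min over i with p[i]+r[k−i]=r[k] of pieces[k−i].
pieces[5] = 1
pieces[6] = 2
pieces[7] = 2
pieces[8] = 2

2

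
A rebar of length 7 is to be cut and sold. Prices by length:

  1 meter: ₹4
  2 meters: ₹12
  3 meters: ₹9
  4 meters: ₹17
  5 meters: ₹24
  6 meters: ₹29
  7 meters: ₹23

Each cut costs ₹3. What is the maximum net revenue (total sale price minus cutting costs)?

Build r[k] bottom-up: r[k] = max over allowed piece i of (p[i] + r[k−i]) − 3 per cut.
r[1] = 4
r[2] = 12
r[3] = 13  (first piece 1, then r[2]=12)
r[4] = 21  (first piece 2, then r[2]=12)
r[5] = 24
r[6] = 30  (first piece 2, then r[4]=21)
r[7] = 33  (first piece 2, then r[5]=24)
One optimal plan: pieces 5 + 2 (1 cut) → ₹36 − ₹3 = ₹33.

33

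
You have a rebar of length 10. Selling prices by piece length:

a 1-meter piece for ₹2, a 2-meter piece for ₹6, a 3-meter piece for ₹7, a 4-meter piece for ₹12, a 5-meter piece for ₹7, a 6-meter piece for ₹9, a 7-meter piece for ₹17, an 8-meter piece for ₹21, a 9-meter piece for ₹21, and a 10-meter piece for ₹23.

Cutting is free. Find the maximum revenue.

30

Consider every possible first cut. best[k] is the best of p[i]+best[k−i] over all sellable i≤k.
best[1] = 2
best[2] = max(2+2, 6+0) = 6
best[3] = max(2+6, 6+2, 7+0) = 8
best[4] = max(2+8, 6+6, 7+2, 12+0) = 12
best[5] = max(2+12, 6+8, 7+6, 12+2, 7+0) = 14
best[6] = max(2+14, 6+12, 7+8, 12+6, 7+2, 9+0) = 18
best[7] = max(2+18, 6+14, 7+12, …, 9+2, 17+0) = 20
best[8] = max(2+20, 6+18, 7+14, …, 17+2, 21+0) = 24
best[9] = max(2+24, 6+20, 7+18, …, 21+2, 21+0) = 26
best[10] = max(2+26, 6+24, 7+20, …, 21+2, 23+0) = 30
One optimal cutting: 2 + 2 + 2 + 2 + 2 → ₹6 + ₹6 + ₹6 + ₹6 + ₹6 = ₹30.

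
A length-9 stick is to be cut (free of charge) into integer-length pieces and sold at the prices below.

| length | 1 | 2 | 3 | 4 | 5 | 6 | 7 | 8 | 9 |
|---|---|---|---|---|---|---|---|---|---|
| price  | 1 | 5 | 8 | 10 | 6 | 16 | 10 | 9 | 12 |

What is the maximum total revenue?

24

Consider every possible first cut. R[k] is the best of p[i]+R[k−i] over all sellable i≤k.
R[1] = 1
R[2] = max(1+1, 5+0) = 5
R[3] = max(1+5, 5+1, 8+0) = 8
R[4] = max(1+8, 5+5, 8+1, 10+0) = 10
R[5] = max(1+10, 5+8, 8+5, 10+1, 6+0) = 13
R[6] = max(1+13, 5+10, 8+8, 10+5, 6+1, 16+0) = 16
R[7] = max(1+16, 5+13, 8+10, …, 16+1, 10+0) = 18
R[8] = max(1+18, 5+16, 8+13, …, 10+1, 9+0) = 21
R[9] = max(1+21, 5+18, 8+16, …, 9+1, 12+0) = 24
One optimal cutting: 3 + 3 + 3 → $8 + $8 + $8 = $24.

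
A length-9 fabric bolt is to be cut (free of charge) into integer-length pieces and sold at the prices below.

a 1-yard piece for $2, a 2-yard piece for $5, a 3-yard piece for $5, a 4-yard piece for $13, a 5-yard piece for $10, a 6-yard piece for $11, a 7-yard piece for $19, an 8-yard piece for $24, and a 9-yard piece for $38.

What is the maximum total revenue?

Let r[k] be the best obtainable value from length k. For each k, try every first piece i and keep the best of price[i] + r[k−i].
r[1] = 2
r[2] = 5
r[3] = 7  (first piece 1, then r[2]=5)
r[4] = 13
r[5] = 15  (first piece 1, then r[4]=13)
r[6] = 18  (first piece 2, then r[4]=13)
r[7] = 20  (first piece 1, then r[6]=18)
r[8] = 26  (first piece 4, then r[4]=13)
r[9] = 38
Best is to sell the whole 9-yard piece uncut for $38.

38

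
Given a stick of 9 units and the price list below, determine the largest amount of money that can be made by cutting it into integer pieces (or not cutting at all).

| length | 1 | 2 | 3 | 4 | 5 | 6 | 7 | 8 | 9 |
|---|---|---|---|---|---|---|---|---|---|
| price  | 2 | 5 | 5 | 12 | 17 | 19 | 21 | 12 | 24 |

Build best[k] bottom-up: best[k] = max over allowed piece i of (p[i] + best[k−i]).
best[1] = 2
best[2] = max(2+2, 5+0) = 5
best[3] = max(2+5, 5+2, 5+0) = 7
best[4] = max(2+7, 5+5, 5+2, 12+0) = 12
best[5] = max(2+12, 5+7, 5+5, 12+2, 17+0) = 17
best[6] = max(2+17, 5+12, 5+7, 12+5, 17+2, 19+0) = 19
best[7] = max(2+19, 5+17, 5+12, …, 19+2, 21+0) = 22
best[8] = max(2+22, 5+19, 5+17, …, 21+2, 12+0) = 24
best[9] = max(2+24, 5+22, 5+19, …, 12+2, 24+0) = 29
One optimal cutting: 5 + 4 → 17 + 12 = 29.

29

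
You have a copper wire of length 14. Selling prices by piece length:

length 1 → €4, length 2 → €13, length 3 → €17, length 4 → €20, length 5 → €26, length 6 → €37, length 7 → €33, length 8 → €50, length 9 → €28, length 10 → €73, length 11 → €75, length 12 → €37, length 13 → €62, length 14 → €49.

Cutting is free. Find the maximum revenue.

99

Let r[k] be the best obtainable value from length k. For each k, try every first piece i and keep the best of price[i] + r[k−i].
r[1] = 4
r[2] = max(4+4, 13+0) = 13
r[3] = max(4+13, 13+4, 17+0) = 17
r[4] = max(4+17, 13+13, 17+4, 20+0) = 26
r[5] = max(4+26, 13+17, 17+13, 20+4, 26+0) = 30
r[6] = max(4+30, 13+26, 17+17, 20+13, 26+4, 37+0) = 39
r[7] = max(4+39, 13+30, 17+26, …, 37+4, 33+0) = 43
r[8] = max(4+43, 13+39, 17+30, …, 33+4, 50+0) = 52
r[9] = max(4+52, 13+43, 17+39, …, 50+4, 28+0) = 56
r[10] = max(4+56, 13+52, 17+43, …, 28+4, 73+0) = 73
r[11] = max(4+73, 13+56, 17+52, …, 73+4, 75+0) = 77
r[12] = max(4+77, 13+73, 17+56, …, 75+4, 37+0) = 86
r[13] = max(4+86, 13+77, 17+73, …, 37+4, 62+0) = 90
r[14] = max(4+90, 13+86, 17+77, …, 62+4, 49+0) = 99
One optimal cutting: 10 + 2 + 2 → €73 + €13 + €13 = €99.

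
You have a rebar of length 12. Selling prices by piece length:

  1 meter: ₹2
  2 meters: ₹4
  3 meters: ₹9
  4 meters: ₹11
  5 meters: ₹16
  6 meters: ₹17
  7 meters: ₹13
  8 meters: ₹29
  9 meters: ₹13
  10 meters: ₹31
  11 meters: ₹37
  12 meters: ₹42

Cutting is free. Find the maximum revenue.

Build R[k] bottom-up: R[k] = max over allowed piece i of (p[i] + R[k−i]).
R[1] = 2
R[2] = 4  (first piece 1, then R[1]=2)
R[3] = 9
R[4] = 11  (first piece 1, then R[3]=9)
R[5] = 16
R[6] = 18  (first piece 1, then R[5]=16)
R[7] = 20  (first piece 1, then R[6]=18)
R[8] = 29
R[9] = 31  (first piece 1, then R[8]=29)
R[10] = 33  (first piece 1, then R[9]=31)
R[11] = 38  (first piece 3, then R[8]=29)
R[12] = 42
Best is to sell the whole 12-meter piece uncut for ₹42.

42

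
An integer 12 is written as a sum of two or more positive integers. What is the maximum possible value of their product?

Define m[k] = max over 1≤i<k of i · max(k−i, m[k−i]); the inner max lets the remainder stay uncut if that's better.
Small cases: m[2]=1, m[3]=2, m[4]=4, m[5]=6, m[6]=9.
m[7] = max(1×9, 2×6, 3×4, 4×3, 5×2, 6×1) = 12
m[8] = max(1×12, 2×9, 3×6, …, 6×2, 7×1) = 18
m[9] = max(1×18, 2×12, 3×9, …, 7×2, 8×1) = 27
m[10] = max(1×27, 2×18, 3×12, …, 8×2, 9×1) = 36
m[11] = max(1×36, 2×27, 3×18, …, 9×2, 10×1) = 54
m[12] = max(1×54, 2×36, 3×27, …, 10×2, 11×1) = 81
One optimal split: 3 + 3 + 3 + 3; product 3×3×3×3 = 81.

81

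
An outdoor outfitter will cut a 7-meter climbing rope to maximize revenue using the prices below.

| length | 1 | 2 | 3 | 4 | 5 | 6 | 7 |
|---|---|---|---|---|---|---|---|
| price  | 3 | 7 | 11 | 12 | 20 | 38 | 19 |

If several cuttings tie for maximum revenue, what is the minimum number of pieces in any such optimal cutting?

2

Consider every possible first cut. r[k] is the best of p[i]+r[k−i] over all sellable i≤k.
r[1] = 3
r[2] = max(3+3, 7+0) = 7
r[3] = max(3+7, 7+3, 11+0) = 11
r[4] = max(3+11, 7+7, 11+3, 12+0) = 14
r[5] = max(3+14, 7+11, 11+7, 12+3, 20+0) = 20
r[6] = max(3+20, 7+14, 11+11, 12+7, 20+3, 38+0) = 38
r[7] = max(3+38, 7+20, 11+14, …, 38+3, 19+0) = 41
Maximum revenue is €41.
Now minimize piece count subject to staying optimal: for each k, pieces[k] = 1 + min over i with p[i]+r[k−i]=r[k] of pieces[k−i].
pieces[4] = 2
pieces[5] = 1
pieces[6] = 1
pieces[7] = 2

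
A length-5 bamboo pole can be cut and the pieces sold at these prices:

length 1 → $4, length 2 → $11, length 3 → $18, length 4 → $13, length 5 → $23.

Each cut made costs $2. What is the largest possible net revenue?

27

Consider every possible first cut. v[k] is the best of p[i]+v[k−i] over all sellable i≤k, charging 2 whenever i<k.
v[1] = 4
v[2] = 11
v[3] = 18
v[4] = 20  (first piece 1, then v[3]=18)
v[5] = 27  (first piece 2, then v[3]=18)
One optimal plan: pieces 3 + 2 (1 cut) → $29 − $2 = $27.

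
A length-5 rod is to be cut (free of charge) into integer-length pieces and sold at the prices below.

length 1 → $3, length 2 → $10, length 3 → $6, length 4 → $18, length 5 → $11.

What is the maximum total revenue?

23

Let v[k] be the best obtainable value from length k. For each k, try every first piece i and keep the best of price[i] + v[k−i].
v[1] = 3
v[2] = max(3+3, 10+0) = 10
v[3] = max(3+10, 10+3, 6+0) = 13
v[4] = max(3+13, 10+10, 6+3, 18+0) = 20
v[5] = max(3+20, 10+13, 6+10, 18+3, 11+0) = 23
One optimal cutting: 2 + 2 + 1 → $10 + $10 + $3 = $23.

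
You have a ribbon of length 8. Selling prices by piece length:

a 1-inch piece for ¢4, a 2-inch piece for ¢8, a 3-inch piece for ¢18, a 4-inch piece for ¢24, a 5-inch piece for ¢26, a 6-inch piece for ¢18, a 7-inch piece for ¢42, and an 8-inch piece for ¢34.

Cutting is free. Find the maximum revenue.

Build r[k] bottom-up: r[k] = max over allowed piece i of (p[i] + r[k−i]).
r[1] = 4
r[2] = max(4+4, 8+0) = 8
r[3] = max(4+8, 8+4, 18+0) = 18
r[4] = max(4+18, 8+8, 18+4, 24+0) = 24
r[5] = max(4+24, 8+18, 18+8, 24+4, 26+0) = 28
r[6] = max(4+28, 8+24, 18+18, 24+8, 26+4, 18+0) = 36
r[7] = max(4+36, 8+28, 18+24, …, 18+4, 42+0) = 42
r[8] = max(4+42, 8+36, 18+28, …, 42+4, 34+0) = 48
One optimal cutting: 4 + 4 → ¢24 + ¢24 = ¢48.

48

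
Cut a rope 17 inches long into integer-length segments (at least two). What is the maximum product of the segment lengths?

486

Fill P[k] for k=2..17: at each k try every first piece i and multiply by the better of (k−i) uncut or P[k−i].
P[2] = 1·max(1,0) = 1·1 = 1
P[3] = 1·max(2,1) = 1·2 = 2
P[4] = 2·max(2,1) = 2·2 = 4
P[5] = 2·max(3,2) = 2·3 = 6
P[6] = 3·max(3,2) = 3·3 = 9
P[7] = 2·max(5,6) = 2·6 = 12
P[8] = 2·max(6,9) = 2·9 = 18
P[9] = 3·max(6,9) = 3·9 = 27
P[10] = 2·max(8,18) = 2·18 = 36
P[11] = 2·max(9,27) = 2·27 = 54
P[12] = 3·max(9,27) = 3·27 = 81
P[13] = 2·max(11,54) = 2·54 = 108
P[14] = 2·max(12,81) = 2·81 = 162
P[15] = 3·max(12,81) = 3·81 = 243
P[16] = 2·max(14,162) = 2·162 = 324
P[17] = 2·max(15,243) = 2·243 = 486
One optimal split: 3 + 3 + 3 + 3 + 3 + 2; product 3·3·3·3·3·2 = 486.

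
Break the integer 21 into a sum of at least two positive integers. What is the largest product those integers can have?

2187

Fill prod[k] for k=2..21: at each k try every first piece i and multiply by the better of (k−i) uncut or prod[k−i].
prod[2] = 1*max(1,0) = 1*1 = 1
prod[3] = max(1*2, 2*1) = 2
prod[4] = max(1*3, 2*2, 3*1) = 4
prod[5] = max(1*4, 2*3, 3*2, 4*1) = 6
prod[6] = max(1*6, 2*4, 3*3, 4*2, 5*1) = 9
prod[7] = max(1*9, 2*6, 3*4, 4*3, 5*2, 6*1) = 12
prod[8] = max(1*12, 2*9, 3*6, …, 6*2, 7*1) = 18
prod[9] = max(1*18, 2*12, 3*9, …, 7*2, 8*1) = 27
prod[10] = max(1*27, 2*18, 3*12, …, 8*2, 9*1) = 36
prod[11] = max(1*36, 2*27, 3*18, …, 9*2, 10*1) = 54
prod[12] = max(1*54, 2*36, 3*27, …, 10*2, 11*1) = 81
prod[13] = max(1*81, 2*54, 3*36, …, 11*2, 12*1) = 108
prod[14] = max(1*108, 2*81, 3*54, …, 12*2, 13*1) = 162
prod[15] = max(1*162, 2*108, 3*81, …, 13*2, 14*1) = 243
prod[16] = max(1*243, 2*162, 3*108, …, 14*2, 15*1) = 324
prod[17] = max(1*324, 2*243, 3*162, …, 15*2, 16*1) = 486
prod[18] = max(1*486, 2*324, 3*243, …, 16*2, 17*1) = 729
prod[19] = max(1*729, 2*486, 3*324, …, 17*2, 18*1) = 972
prod[20] = max(1*972, 2*729, 3*486, …, 18*2, 19*1) = 1458
prod[21] = max(1*1458, 2*972, 3*729, …, 19*2, 20*1) = 2187
One optimal split: 3 + 3 + 3 + 3 + 3 + 3 + 3; product 3*3*3*3*3*3*3 = 2187.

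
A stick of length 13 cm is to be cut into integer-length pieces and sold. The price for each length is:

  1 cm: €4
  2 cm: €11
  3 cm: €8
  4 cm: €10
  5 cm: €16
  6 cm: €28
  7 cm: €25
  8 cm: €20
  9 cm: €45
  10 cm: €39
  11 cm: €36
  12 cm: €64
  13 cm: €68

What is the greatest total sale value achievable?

70

Consider every possible first cut. best[k] is the best of p[i]+best[k−i] over all sellable i≤k.
best[1] = 4
best[2] = max(4+4, 11+0) = 11
best[3] = max(4+11, 11+4, 8+0) = 15
best[4] = max(4+15, 11+11, 8+4, 10+0) = 22
best[5] = max(4+22, 11+15, 8+11, 10+4, 16+0) = 26
best[6] = max(4+26, 11+22, 8+15, 10+11, 16+4, 28+0) = 33
best[7] = max(4+33, 11+26, 8+22, …, 28+4, 25+0) = 37
best[8] = max(4+37, 11+33, 8+26, …, 25+4, 20+0) = 44
best[9] = max(4+44, 11+37, 8+33, …, 20+4, 45+0) = 48
best[10] = max(4+48, 11+44, 8+37, …, 45+4, 39+0) = 55
best[11] = max(4+55, 11+48, 8+44, …, 39+4, 36+0) = 59
best[12] = max(4+59, 11+55, 8+48, …, 36+4, 64+0) = 66
best[13] = max(4+66, 11+59, 8+55, …, 64+4, 68+0) = 70
One optimal cutting: 2 + 2 + 2 + 2 + 2 + 2 + 1 → €11 + €11 + €11 + €11 + €11 + €11 + €4 = €70.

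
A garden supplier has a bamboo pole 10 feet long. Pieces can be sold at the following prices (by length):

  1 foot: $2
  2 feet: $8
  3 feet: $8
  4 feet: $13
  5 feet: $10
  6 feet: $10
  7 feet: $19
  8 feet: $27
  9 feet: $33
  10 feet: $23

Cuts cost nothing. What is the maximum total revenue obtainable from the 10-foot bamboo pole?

40

Consider every possible first cut. best[k] is the best of p[i]+best[k−i] over all sellable i≤k.
best[1] = 2
best[2] = max(2+2, 8+0) = 8
best[3] = max(2+8, 8+2, 8+0) = 10
best[4] = max(2+10, 8+8, 8+2, 13+0) = 16
best[5] = max(2+16, 8+10, 8+8, 13+2, 10+0) = 18
best[6] = max(2+18, 8+16, 8+10, 13+8, 10+2, 10+0) = 24
best[7] = max(2+24, 8+18, 8+16, …, 10+2, 19+0) = 26
best[8] = max(2+26, 8+24, 8+18, …, 19+2, 27+0) = 32
best[9] = max(2+32, 8+26, 8+24, …, 27+2, 33+0) = 34
best[10] = max(2+34, 8+32, 8+26, …, 33+2, 23+0) = 40
One optimal cutting: 2 + 2 + 2 + 2 + 2 → $8 + $8 + $8 + $8 + $8 = $40.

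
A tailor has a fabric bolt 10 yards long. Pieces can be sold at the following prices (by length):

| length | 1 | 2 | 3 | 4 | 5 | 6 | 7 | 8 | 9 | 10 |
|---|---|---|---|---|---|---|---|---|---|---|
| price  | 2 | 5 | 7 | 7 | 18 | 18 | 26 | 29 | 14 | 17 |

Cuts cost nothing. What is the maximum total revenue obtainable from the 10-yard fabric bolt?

36

Consider every possible first cut. v[k] is the best of p[i]+v[k−i] over all sellable i≤k.
v[1] = 2
v[2] = max(2+2, 5+0) = 5
v[3] = max(2+5, 5+2, 7+0) = 7
v[4] = max(2+7, 5+5, 7+2, 7+0) = 10
v[5] = max(2+10, 5+7, 7+5, 7+2, 18+0) = 18
v[6] = max(2+18, 5+10, 7+7, 7+5, 18+2, 18+0) = 20
v[7] = max(2+20, 5+18, 7+10, …, 18+2, 26+0) = 26
v[8] = max(2+26, 5+20, 7+18, …, 26+2, 29+0) = 29
v[9] = max(2+29, 5+26, 7+20, …, 29+2, 14+0) = 31
v[10] = max(2+31, 5+29, 7+26, …, 14+2, 17+0) = 36
One optimal cutting: 5 + 5 → $18 + $18 = $36.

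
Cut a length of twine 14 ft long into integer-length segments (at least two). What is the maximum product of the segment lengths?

162

Let prod[k] be the best product for length k (with at least one cut). For each first piece i, the rest contributes max(k−i, prod[k−i]).
prod[2] = 1×max(1,0) = 1×1 = 1
prod[3] = 1×max(2,1) = 1×2 = 2
prod[4] = 2×max(2,1) = 2×2 = 4
prod[5] = 2×max(3,2) = 2×3 = 6
prod[6] = 3×max(3,2) = 3×3 = 9
prod[7] = 2×max(5,6) = 2×6 = 12
prod[8] = 2×max(6,9) = 2×9 = 18
prod[9] = 3×max(6,9) = 3×9 = 27
prod[10] = 2×max(8,18) = 2×18 = 36
prod[11] = 2×max(9,27) = 2×27 = 54
prod[12] = 3×max(9,27) = 3×27 = 81
prod[13] = 2×max(11,54) = 2×54 = 108
prod[14] = 2×max(12,81) = 2×81 = 162
One optimal split: 3 + 3 + 3 + 3 + 2; product 3×3×3×3×2 = 162.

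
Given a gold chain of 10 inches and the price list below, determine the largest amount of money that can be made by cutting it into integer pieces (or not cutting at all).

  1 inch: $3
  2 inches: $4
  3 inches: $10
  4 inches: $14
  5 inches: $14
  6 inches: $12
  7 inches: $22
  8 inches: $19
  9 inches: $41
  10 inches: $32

Let R[k] be the best obtainable value from length k. For each k, try every first piece i and keep the best of price[i] + R[k−i].
R[1] = 3
R[2] = 6  (first piece 1, then R[1]=3)
R[3] = 10
R[4] = 14
R[5] = 17  (first piece 1, then R[4]=14)
R[6] = 20  (first piece 1, then R[5]=17)
R[7] = 24  (first piece 3, then R[4]=14)
R[8] = 28  (first piece 4, then R[4]=14)
R[9] = 41
R[10] = 44  (first piece 1, then R[9]=41)
One optimal cutting: 9 + 1 → $41 + $3 = $44.

44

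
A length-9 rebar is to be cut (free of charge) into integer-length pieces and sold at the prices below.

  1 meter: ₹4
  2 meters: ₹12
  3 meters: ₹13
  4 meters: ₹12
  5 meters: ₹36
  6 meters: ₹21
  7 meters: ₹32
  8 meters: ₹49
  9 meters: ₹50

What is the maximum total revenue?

Let R[k] be the best obtainable value from length k. For each k, try every first piece i and keep the best of price[i] + R[k−i].
R[1] = 4
R[2] = 12
R[3] = 16  (first piece 1, then R[2]=12)
R[4] = 24  (first piece 2, then R[2]=12)
R[5] = 36
R[6] = 40  (first piece 1, then R[5]=36)
R[7] = 48  (first piece 2, then R[5]=36)
R[8] = 52  (first piece 1, then R[7]=48)
R[9] = 60  (first piece 2, then R[7]=48)
One optimal cutting: 5 + 2 + 2 → ₹36 + ₹12 + ₹12 = ₹60.

60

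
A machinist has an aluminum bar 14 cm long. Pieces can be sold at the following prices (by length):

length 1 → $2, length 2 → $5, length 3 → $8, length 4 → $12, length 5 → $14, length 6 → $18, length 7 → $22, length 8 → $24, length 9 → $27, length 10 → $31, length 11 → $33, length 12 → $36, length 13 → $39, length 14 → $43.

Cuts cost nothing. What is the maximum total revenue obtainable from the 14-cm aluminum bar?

Build R[k] bottom-up: R[k] = max over allowed piece i of (p[i] + R[k−i]).
R[1] = 2
R[2] = 5
R[3] = 8
R[4] = 12
R[5] = 14  (first piece 1, then R[4]=12)
R[6] = 18
R[7] = 22
R[8] = 24  (first piece 1, then R[7]=22)
R[9] = 27  (first piece 2, then R[7]=22)
R[10] = 31
R[11] = 34  (first piece 4, then R[7]=22)
R[12] = 36  (first piece 1, then R[11]=34)
R[13] = 40  (first piece 6, then R[7]=22)
R[14] = 44  (first piece 7, then R[7]=22)
One optimal cutting: 7 + 7 → $22 + $22 = $44.

44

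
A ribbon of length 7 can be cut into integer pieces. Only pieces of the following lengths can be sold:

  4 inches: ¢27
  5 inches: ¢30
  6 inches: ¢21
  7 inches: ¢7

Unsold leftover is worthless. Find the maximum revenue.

30

Build f[k] bottom-up: f[k] = max over allowed piece i of (p[i] + f[k−i]).
f[1] = 0
f[2] = 0
f[3] = 0
f[4] = 27
f[5] = 30
f[6] = 30
f[7] = 30
One optimal cutting: pieces 5 with 2 inches of scrap → ¢30.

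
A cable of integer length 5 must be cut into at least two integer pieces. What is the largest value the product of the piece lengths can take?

6

Fill g[k] for k=2..5: at each k try every first piece i and multiply by the better of (k−i) uncut or g[k−i].
g[2] = 1*max(1,0) = 1*1 = 1
g[3] = 1*max(2,1) = 1*2 = 2
g[4] = 2*max(2,1) = 2*2 = 4
g[5] = 2*max(3,2) = 2*3 = 6
One optimal split: 3 + 2; product 3*2 = 6.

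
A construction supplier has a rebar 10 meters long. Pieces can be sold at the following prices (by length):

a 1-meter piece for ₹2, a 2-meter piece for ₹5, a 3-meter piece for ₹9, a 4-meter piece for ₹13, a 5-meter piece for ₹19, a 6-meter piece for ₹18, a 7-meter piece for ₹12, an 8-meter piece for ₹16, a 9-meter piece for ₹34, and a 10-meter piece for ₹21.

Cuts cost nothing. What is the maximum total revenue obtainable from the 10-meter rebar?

Let r[k] be the best obtainable value from length k. For each k, try every first piece i and keep the best of price[i] + r[k−i].
r[1] = 2
r[2] = max(2+2, 5+0) = 5
r[3] = max(2+5, 5+2, 9+0) = 9
r[4] = max(2+9, 5+5, 9+2, 13+0) = 13
r[5] = max(2+13, 5+9, 9+5, 13+2, 19+0) = 19
r[6] = max(2+19, 5+13, 9+9, 13+5, 19+2, 18+0) = 21
r[7] = max(2+21, 5+19, 9+13, …, 18+2, 12+0) = 24
r[8] = max(2+24, 5+21, 9+19, …, 12+2, 16+0) = 28
r[9] = max(2+28, 5+24, 9+21, …, 16+2, 34+0) = 34
r[10] = max(2+34, 5+28, 9+24, …, 34+2, 21+0) = 38
One optimal cutting: 5 + 5 → ₹19 + ₹19 = ₹38.

38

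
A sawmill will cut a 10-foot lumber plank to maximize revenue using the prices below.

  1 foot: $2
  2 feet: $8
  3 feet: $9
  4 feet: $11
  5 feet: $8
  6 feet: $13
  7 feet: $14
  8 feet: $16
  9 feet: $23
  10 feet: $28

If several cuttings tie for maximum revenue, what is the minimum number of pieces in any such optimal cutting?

Build r[k] bottom-up: r[k] = max over allowed piece i of (p[i] + r[k−i]).
r[1] = 2
r[2] = max(2+2, 8+0) = 8
r[3] = max(2+8, 8+2, 9+0) = 10
r[4] = max(2+10, 8+8, 9+2, 11+0) = 16
r[5] = max(2+16, 8+10, 9+8, 11+2, 8+0) = 18
r[6] = max(2+18, 8+16, 9+10, 11+8, 8+2, 13+0) = 24
r[7] = max(2+24, 8+18, 9+16, …, 13+2, 14+0) = 26
r[8] = max(2+26, 8+24, 9+18, …, 14+2, 16+0) = 32
r[9] = max(2+32, 8+26, 9+24, …, 16+2, 23+0) = 34
r[10] = max(2+34, 8+32, 9+26, …, 23+2, 28+0) = 40
Maximum revenue is $40.
Now minimize piece count subject to staying optimal: for each k, pieces[k] = 1 + min over i with p[i]+r[k−i]=r[k] of pieces[k−i].
pieces[7] = 4
pieces[8] = 4
pieces[9] = 5
pieces[10] = 5

5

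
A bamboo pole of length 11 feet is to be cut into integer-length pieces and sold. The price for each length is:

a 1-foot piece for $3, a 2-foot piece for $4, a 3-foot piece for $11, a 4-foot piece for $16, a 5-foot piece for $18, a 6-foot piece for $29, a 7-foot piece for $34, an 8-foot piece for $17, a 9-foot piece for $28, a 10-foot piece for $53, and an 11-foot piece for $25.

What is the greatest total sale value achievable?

56

Build r[k] bottom-up: r[k] = max over allowed piece i of (p[i] + r[k−i]).
r[1] = 3
r[2] = 6  (first piece 1, then r[1]=3)
r[3] = 11
r[4] = 16
r[5] = 19  (first piece 1, then r[4]=16)
r[6] = 29
r[7] = 34
r[8] = 37  (first piece 1, then r[7]=34)
r[9] = 40  (first piece 1, then r[8]=37)
r[10] = 53
r[11] = 56  (first piece 1, then r[10]=53)
One optimal cutting: 10 + 1 → $53 + $3 = $56.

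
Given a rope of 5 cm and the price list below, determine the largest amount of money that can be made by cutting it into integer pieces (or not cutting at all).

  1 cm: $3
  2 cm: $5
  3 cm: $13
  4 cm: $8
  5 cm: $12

19

Consider every possible first cut. best[k] is the best of p[i]+best[k−i] over all sellable i≤k.
best[1] = 3
best[2] = max(3+3, 5+0) = 6
best[3] = max(3+6, 5+3, 13+0) = 13
best[4] = max(3+13, 5+6, 13+3, 8+0) = 16
best[5] = max(3+16, 5+13, 13+6, 8+3, 12+0) = 19
One optimal cutting: 3 + 1 + 1 → $13 + $3 + $3 = $19.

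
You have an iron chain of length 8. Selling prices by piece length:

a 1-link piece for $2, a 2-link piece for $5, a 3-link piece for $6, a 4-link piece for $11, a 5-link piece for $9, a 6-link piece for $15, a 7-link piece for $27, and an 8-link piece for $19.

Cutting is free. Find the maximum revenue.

29

Build r[k] bottom-up: r[k] = max over allowed piece i of (p[i] + r[k−i]).
r[1] = 2
r[2] = 5
r[3] = 7  (first piece 1, then r[2]=5)
r[4] = 11
r[5] = 13  (first piece 1, then r[4]=11)
r[6] = 16  (first piece 2, then r[4]=11)
r[7] = 27
r[8] = 29  (first piece 1, then r[7]=27)
One optimal cutting: 7 + 1 → $27 + $2 = $29.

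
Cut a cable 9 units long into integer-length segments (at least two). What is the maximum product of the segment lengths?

Let f[k] be the best product for length k (with at least one cut). For each first piece i, the rest contributes max(k−i, f[k−i]).
f[2] = 1·max(1,0) = 1·1 = 1
f[3] = max(1·2, 2·1) = 2
f[4] = max(1·3, 2·2, 3·1) = 4
f[5] = max(1·4, 2·3, 3·2, 4·1) = 6
f[6] = max(1·6, 2·4, 3·3, 4·2, 5·1) = 9
f[7] = max(1·9, 2·6, 3·4, 4·3, 5·2, 6·1) = 12
f[8] = max(1·12, 2·9, 3·6, …, 6·2, 7·1) = 18
f[9] = max(1·18, 2·12, 3·9, …, 7·2, 8·1) = 27
One optimal split: 3 + 3 + 3; product 3·3·3 = 27.

27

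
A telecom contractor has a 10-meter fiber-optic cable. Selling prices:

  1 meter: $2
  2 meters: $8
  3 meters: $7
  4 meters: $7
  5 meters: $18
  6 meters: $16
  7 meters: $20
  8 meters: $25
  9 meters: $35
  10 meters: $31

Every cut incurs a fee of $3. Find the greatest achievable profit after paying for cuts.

Let v[k] be the best obtainable value from length k. For each k, try every first piece i and keep the best of price[i] + v[k−i] minus the 3 cut fee when i<k.
v[1] = 2
v[2] = max(2+2-3, 8+0) = 8
v[3] = max(2+8-3, 8+2-3, 7+0) = 7
v[4] = max(2+7-3, 8+8-3, 7+2-3, 7+0) = 13
v[5] = max(2+13-3, 8+7-3, 7+8-3, 7+2-3, 18+0) = 18
v[6] = max(2+18-3, 8+13-3, 7+7-3, 7+8-3, 18+2-3, 16+0) = 18
v[7] = max(2+18-3, 8+18-3, 7+13-3, …, 16+2-3, 20+0) = 23
v[8] = max(2+23-3, 8+18-3, 7+18-3, …, 20+2-3, 25+0) = 25
v[9] = max(2+25-3, 8+23-3, 7+18-3, …, 25+2-3, 35+0) = 35
v[10] = max(2+35-3, 8+25-3, 7+23-3, …, 35+2-3, 31+0) = 34
One optimal plan: pieces 9 + 1 (1 cut) → $37 − $3 = $34.

34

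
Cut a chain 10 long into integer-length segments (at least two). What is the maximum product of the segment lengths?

Fill P[k] for k=2..10: at each k try every first piece i and multiply by the better of (k−i) uncut or P[k−i].
Small cases: P[2]=1, P[3]=2.
P[4] = 2×max(2,1) = 2×2 = 4
P[5] = 2×max(3,2) = 2×3 = 6
P[6] = 3×max(3,2) = 3×3 = 9
P[7] = 2×max(5,6) = 2×6 = 12
P[8] = 2×max(6,9) = 2×9 = 18
P[9] = 3×max(6,9) = 3×9 = 27
P[10] = 2×max(8,18) = 2×18 = 36
One optimal split: 3 + 3 + 2 + 2; product 3×3×2×2 = 36.

36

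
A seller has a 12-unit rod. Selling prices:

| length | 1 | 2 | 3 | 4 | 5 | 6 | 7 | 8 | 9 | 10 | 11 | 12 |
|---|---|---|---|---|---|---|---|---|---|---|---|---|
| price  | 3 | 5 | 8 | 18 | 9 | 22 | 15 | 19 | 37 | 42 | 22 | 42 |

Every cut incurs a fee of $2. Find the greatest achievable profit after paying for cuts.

Build net[k] bottom-up: net[k] = max over allowed piece i of (p[i] + net[k−i]) − 2 per cut.
net[1] = 3
net[2] = 5
net[3] = 8
net[4] = 18
net[5] = 19  (first piece 1, then net[4]=18)
net[6] = 22
net[7] = 24  (first piece 3, then net[4]=18)
net[8] = 34  (first piece 4, then net[4]=18)
net[9] = 37
net[10] = 42
net[11] = 43  (first piece 1, then net[10]=42)
net[12] = 50  (first piece 4, then net[8]=34)
One optimal plan: pieces 4 + 4 + 4 (2 cuts) → $54 − $4 = $50.

50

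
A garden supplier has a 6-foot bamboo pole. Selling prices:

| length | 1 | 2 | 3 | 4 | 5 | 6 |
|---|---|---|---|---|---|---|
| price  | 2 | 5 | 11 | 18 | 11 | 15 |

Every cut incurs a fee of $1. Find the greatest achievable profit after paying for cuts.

22

Build v[k] bottom-up: v[k] = max over allowed piece i of (p[i] + v[k−i]) − 1 per cut.
v[1] = 2
v[2] = max(2+2-1, 5+0) = 5
v[3] = max(2+5-1, 5+2-1, 11+0) = 11
v[4] = max(2+11-1, 5+5-1, 11+2-1, 18+0) = 18
v[5] = max(2+18-1, 5+11-1, 11+5-1, 18+2-1, 11+0) = 19
v[6] = max(2+19-1, 5+18-1, 11+11-1, 18+5-1, 11+2-1, 15+0) = 22
One optimal plan: pieces 4 + 2 (1 cut) → $23 − $1 = $22.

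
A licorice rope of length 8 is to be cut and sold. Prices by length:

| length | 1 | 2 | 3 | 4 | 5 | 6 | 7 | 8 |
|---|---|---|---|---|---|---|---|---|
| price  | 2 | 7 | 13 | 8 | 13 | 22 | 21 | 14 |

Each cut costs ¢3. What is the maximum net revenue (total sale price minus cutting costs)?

Let v[k] be the best obtainable value from length k. For each k, try every first piece i and keep the best of price[i] + v[k−i] minus the 3 cut fee when i<k.
v[1] = 2
v[2] = max(2+2-3, 7+0) = 7
v[3] = max(2+7-3, 7+2-3, 13+0) = 13
v[4] = max(2+13-3, 7+7-3, 13+2-3, 8+0) = 12
v[5] = max(2+12-3, 7+13-3, 13+7-3, 8+2-3, 13+0) = 17
v[6] = max(2+17-3, 7+12-3, 13+13-3, 8+7-3, 13+2-3, 22+0) = 23
v[7] = max(2+23-3, 7+17-3, 13+12-3, …, 22+2-3, 21+0) = 22
v[8] = max(2+22-3, 7+23-3, 13+17-3, …, 21+2-3, 14+0) = 27
One optimal plan: pieces 3 + 3 + 2 (2 cuts) → ¢33 − ¢6 = ¢27.

27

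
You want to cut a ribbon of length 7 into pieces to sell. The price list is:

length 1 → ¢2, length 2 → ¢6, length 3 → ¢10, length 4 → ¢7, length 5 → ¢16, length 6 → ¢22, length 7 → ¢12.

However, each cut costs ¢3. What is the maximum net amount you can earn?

Consider every possible first cut. v[k] is the best of p[i]+v[k−i] over all sellable i≤k, charging 3 whenever i<k.
v[1] = 2
v[2] = max(2+2-3, 6+0) = 6
v[3] = max(2+6-3, 6+2-3, 10+0) = 10
v[4] = max(2+10-3, 6+6-3, 10+2-3, 7+0) = 9
v[5] = max(2+9-3, 6+10-3, 10+6-3, 7+2-3, 16+0) = 16
v[6] = max(2+16-3, 6+9-3, 10+10-3, 7+6-3, 16+2-3, 22+0) = 22
v[7] = max(2+22-3, 6+16-3, 10+9-3, …, 22+2-3, 12+0) = 21
One optimal plan: pieces 6 + 1 (1 cut) → ¢24 − ¢3 = ¢21.

21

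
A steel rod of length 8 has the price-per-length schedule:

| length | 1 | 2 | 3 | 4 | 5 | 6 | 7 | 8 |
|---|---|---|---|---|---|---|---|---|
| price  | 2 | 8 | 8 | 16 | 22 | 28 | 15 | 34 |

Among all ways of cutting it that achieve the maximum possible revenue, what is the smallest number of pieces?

2

Consider every possible first cut. r[k] is the best of p[i]+r[k−i] over all sellable i≤k.
r[1] = 2
r[2] = 8
r[3] = 10  (first piece 1, then r[2]=8)
r[4] = 16  (first piece 2, then r[2]=8)
r[5] = 22
r[6] = 28
r[7] = 30  (first piece 1, then r[6]=28)
r[8] = 36  (first piece 2, then r[6]=28)
Maximum revenue is $36.
Now minimize piece count subject to staying optimal: for each k, pieces[k] = 1 + min over i with p[i]+r[k−i]=r[k] of pieces[k−i].
pieces[5] = 1
pieces[6] = 1
pieces[7] = 2
pieces[8] = 2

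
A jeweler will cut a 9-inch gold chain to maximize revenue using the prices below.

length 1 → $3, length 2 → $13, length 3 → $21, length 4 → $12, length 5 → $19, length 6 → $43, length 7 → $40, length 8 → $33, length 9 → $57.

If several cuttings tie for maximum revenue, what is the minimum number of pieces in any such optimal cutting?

Build r[k] bottom-up: r[k] = max over allowed piece i of (p[i] + r[k−i]).
r[1] = 3
r[2] = max(3+3, 13+0) = 13
r[3] = max(3+13, 13+3, 21+0) = 21
r[4] = max(3+21, 13+13, 21+3, 12+0) = 26
r[5] = max(3+26, 13+21, 21+13, 12+3, 19+0) = 34
r[6] = max(3+34, 13+26, 21+21, 12+13, 19+3, 43+0) = 43
r[7] = max(3+43, 13+34, 21+26, …, 43+3, 40+0) = 47
r[8] = max(3+47, 13+43, 21+34, …, 40+3, 33+0) = 56
r[9] = max(3+56, 13+47, 21+43, …, 33+3, 57+0) = 64
Maximum revenue is $64.
Now minimize piece count subject to staying optimal: for each k, pieces[k] = 1 + min over i with p[i]+r[k−i]=r[k] of pieces[k−i].
pieces[6] = 1
pieces[7] = 3
pieces[8] = 2
pieces[9] = 2

2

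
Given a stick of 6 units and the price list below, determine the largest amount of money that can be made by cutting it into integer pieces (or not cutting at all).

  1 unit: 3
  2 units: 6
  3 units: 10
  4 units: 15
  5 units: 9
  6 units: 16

21

Consider every possible first cut. v[k] is the best of p[i]+v[k−i] over all sellable i≤k.
v[1] = 3
v[2] = 6  (first piece 1, then v[1]=3)
v[3] = 10
v[4] = 15
v[5] = 18  (first piece 1, then v[4]=15)
v[6] = 21  (first piece 1, then v[5]=18)
One optimal cutting: 4 + 1 + 1 → 15 + 3 + 3 = 21.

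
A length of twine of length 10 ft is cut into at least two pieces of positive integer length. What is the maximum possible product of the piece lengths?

Define m[k] = max over 1≤i<k of i · max(k−i, m[k−i]); the inner max lets the remainder stay uncut if that's better.
Small cases: m[2]=1.
m[3] = max(1*2, 2*1) = 2
m[4] = max(1*3, 2*2, 3*1) = 4
m[5] = max(1*4, 2*3, 3*2, 4*1) = 6
m[6] = max(1*6, 2*4, 3*3, 4*2, 5*1) = 9
m[7] = max(1*9, 2*6, 3*4, 4*3, 5*2, 6*1) = 12
m[8] = max(1*12, 2*9, 3*6, …, 6*2, 7*1) = 18
m[9] = max(1*18, 2*12, 3*9, …, 7*2, 8*1) = 27
m[10] = max(1*27, 2*18, 3*12, …, 8*2, 9*1) = 36
One optimal split: 3 + 3 + 2 + 2; product 3*3*2*2 = 36.

36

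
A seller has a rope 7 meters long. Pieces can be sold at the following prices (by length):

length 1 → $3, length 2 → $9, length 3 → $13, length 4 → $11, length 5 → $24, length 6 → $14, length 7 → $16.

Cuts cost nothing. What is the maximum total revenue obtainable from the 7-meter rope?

Build r[k] bottom-up: r[k] = max over allowed piece i of (p[i] + r[k−i]).
r[1] = 3
r[2] = 9
r[3] = 13
r[4] = 18  (first piece 2, then r[2]=9)
r[5] = 24
r[6] = 27  (first piece 1, then r[5]=24)
r[7] = 33  (first piece 2, then r[5]=24)
One optimal cutting: 5 + 2 → $24 + $9 = $33.

33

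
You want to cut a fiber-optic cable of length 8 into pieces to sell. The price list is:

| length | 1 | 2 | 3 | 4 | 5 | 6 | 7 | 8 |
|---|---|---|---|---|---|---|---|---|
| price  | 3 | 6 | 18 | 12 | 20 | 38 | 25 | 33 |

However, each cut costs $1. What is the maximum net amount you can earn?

Build r[k] bottom-up: r[k] = max over allowed piece i of (p[i] + r[k−i]) − 1 per cut.
r[1] = 3
r[2] = 6
r[3] = 18
r[4] = 20  (first piece 1, then r[3]=18)
r[5] = 23  (first piece 2, then r[3]=18)
r[6] = 38
r[7] = 40  (first piece 1, then r[6]=38)
r[8] = 43  (first piece 2, then r[6]=38)
One optimal plan: pieces 6 + 2 (1 cut) → $44 − $1 = $43.

43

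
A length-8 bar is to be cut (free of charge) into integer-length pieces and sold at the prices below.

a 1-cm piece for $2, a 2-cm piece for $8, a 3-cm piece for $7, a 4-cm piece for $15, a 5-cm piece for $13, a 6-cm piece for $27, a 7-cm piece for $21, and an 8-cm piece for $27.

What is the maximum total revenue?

Let best[k] be the best obtainable value from length k. For each k, try every first piece i and keep the best of price[i] + best[k−i].
best[1] = 2
best[2] = 8
best[3] = 10  (first piece 1, then best[2]=8)
best[4] = 16  (first piece 2, then best[2]=8)
best[5] = 18  (first piece 1, then best[4]=16)
best[6] = 27
best[7] = 29  (first piece 1, then best[6]=27)
best[8] = 35  (first piece 2, then best[6]=27)
One optimal cutting: 6 + 2 → $27 + $8 = $35.

35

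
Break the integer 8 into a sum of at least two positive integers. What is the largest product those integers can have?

18

Define P[k] = max over 1≤i<k of i · max(k−i, P[k−i]); the inner max lets the remainder stay uncut if that's better.
P[2] = 1×max(1,0) = 1×1 = 1
P[3] = max(1×2, 2×1) = 2
P[4] = max(1×3, 2×2, 3×1) = 4
P[5] = max(1×4, 2×3, 3×2, 4×1) = 6
P[6] = max(1×6, 2×4, 3×3, 4×2, 5×1) = 9
P[7] = max(1×9, 2×6, 3×4, 4×3, 5×2, 6×1) = 12
P[8] = max(1×12, 2×9, 3×6, …, 6×2, 7×1) = 18
One optimal split: 3 + 3 + 2; product 3×3×2 = 18.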